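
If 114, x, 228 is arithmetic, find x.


AM = (114 + 228)/2 = 342/2 = 171

AM = 171


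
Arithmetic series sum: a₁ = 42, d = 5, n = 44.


aₙ = 42 + (44-1)×5 = 257
Sₙ = n(a₁+aₙ)/2 = 44×(42+257)/2
= 44×299/2 = 6578

S_44 = 6578


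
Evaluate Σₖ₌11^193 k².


Σₖ₌11^193 k² = Σₖ₌₁^193 k² − Σₖ₌₁^10 k²
= 193·194·387/6 − 10·11·21/6
= 2415009 − 385 = 2414624

Σk² = 2414624


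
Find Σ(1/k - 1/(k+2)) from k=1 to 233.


Telescoping with gap 2: two head and two tail terms survive.
= (1 + 1/2) - (1/234 + 1/235)
= 3/2 - 1/234 - 1/235 = 41008/27495

Sum = 41008/27495


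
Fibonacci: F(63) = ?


Fibonacci sequence: 1, 1, 2, 3, 5, 8, 13, 21, 34, 55, 89, ...
F(63) = 6557470319842

F(63) = 6557470319842


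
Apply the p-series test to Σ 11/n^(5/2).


p-series test: Σ c/n^p converges if p > 1, diverges if p ≤ 1 (constant c > 0 doesn't affect convergence).
p = 5/2
5/2 > 1 → CONVERGES

Converges (p = 5/2 > 1)


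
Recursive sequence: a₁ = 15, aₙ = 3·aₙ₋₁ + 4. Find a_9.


Computing step by step:
a_1 = 15
a_2 = 49
a_3 = 151
a_4 = 457
a_5 = 1375
a_6 = 4129
a_7 = 12391
a_8 = 37177
a_9 = 111535


a_9 = 111535


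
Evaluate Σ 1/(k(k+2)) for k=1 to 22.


1/(k(k+2)) = (1/2)·(1/k - 1/(k+2)) (partial fractions)
Telescoping: Σ = (1/2)·(1 + 1/2 - 1/23 - 1/24) = 781/1104

Sum = 781/1104


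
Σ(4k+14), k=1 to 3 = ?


Σ(4k+14) = 4·Σk + 14·n
= 4·6 + 14·3
= 24 + 42 = 66

Σ = 66


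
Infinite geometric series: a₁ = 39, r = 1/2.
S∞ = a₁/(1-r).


S∞ = a₁/(1-r) = 39/(1 - 1/2)
= 39/(1/2)
= 78

S∞ = 78


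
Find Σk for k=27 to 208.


Σₖ₌27^208 k = Σₖ₌₁^208 k − Σₖ₌₁^26 k
= 208·209/2 − 26·27/2
= 21736 − 351 = 21385

Σk = 21385


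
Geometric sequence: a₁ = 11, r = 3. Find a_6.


aₙ = a₁·r^(n-1)
= 11×3^5
= 11×243
= 2673

a_6 = 2673


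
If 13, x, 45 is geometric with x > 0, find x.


GM = √(13×45) = √585 = 24.1868

GM = 24.1868


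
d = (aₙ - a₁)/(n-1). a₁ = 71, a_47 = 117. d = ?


d = (aₙ - a₁)/(n-1)
= (117 - 71)/(47-1)
= 46/46 = 1

d = 1


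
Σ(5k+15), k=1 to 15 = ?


Σ(5k+15) = 5·Σk + 15·n
= 5·120 + 15·15
= 600 + 225 = 825

Σ = 825


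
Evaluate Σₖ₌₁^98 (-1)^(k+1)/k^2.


S = 1 - 1/4 + 1/9 - 1/16 + 1/25 - 1/36 + 1/49 - 1/64 ± ...
= 0.8224
(Full series converges to +π²/12 ≈ +0.8225)

S_98 = 0.8224


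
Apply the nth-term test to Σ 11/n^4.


lim(n→∞) 11/n^4 = 0
lim aₙ = 0 → nth-term test is INCONCLUSIVE
(Need other tests; this is actually a convergent p-series with p=4 > 1)

Inconclusive (lim aₙ = 0; need another test)


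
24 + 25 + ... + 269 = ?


Σₖ₌24^269 k = Σₖ₌₁^269 k − Σₖ₌₁^23 k
= 269·270/2 − 23·24/2
= 36315 − 276 = 36039

Σk = 36039


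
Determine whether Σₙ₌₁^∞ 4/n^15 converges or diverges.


p-series test: Σ c/n^p converges if p > 1, diverges if p ≤ 1 (constant c > 0 doesn't affect convergence).
p = 15
15 > 1 → CONVERGES

Converges (p = 15 > 1)


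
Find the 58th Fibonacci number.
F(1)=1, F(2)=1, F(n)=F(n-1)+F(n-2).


Fibonacci sequence: 1, 1, 2, 3, 5, 8, 13, 21, 34, 55, 89, ...
F(58) = 591286729879

F(58) = 591286729879


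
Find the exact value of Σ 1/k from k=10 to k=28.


Σₖ₌10^28 1/k = 1/10 + 1/11 + 1/12 + ... + 1/28
= 88200436013/80313433200
≈ 1.0982

Sum = 88200436013/80313433200 ≈ 1.0982


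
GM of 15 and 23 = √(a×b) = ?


GM = √(15×23) = √345 = 18.5742

GM = 18.5742


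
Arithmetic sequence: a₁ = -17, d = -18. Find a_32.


aₙ = a₁ + (n-1)d
= -17 + (32-1)×-18
= -17 - 558
= -575

a_32 = -575


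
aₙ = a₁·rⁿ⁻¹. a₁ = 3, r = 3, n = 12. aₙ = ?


aₙ = a₁·r^(n-1)
= 3×3^11
= 3×177147
= 531441

a_12 = 531441


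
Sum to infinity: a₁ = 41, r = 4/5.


S∞ = a₁/(1-r) = 41/(1 - 4/5)
= 41/(1/5)
= 205

S∞ = 205


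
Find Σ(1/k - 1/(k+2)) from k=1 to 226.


Telescoping with gap 2: two head and two tail terms survive.
= (1 + 1/2) - (1/227 + 1/228)
= 3/2 - 1/227 - 1/228 = 77179/51756

Sum = 77179/51756


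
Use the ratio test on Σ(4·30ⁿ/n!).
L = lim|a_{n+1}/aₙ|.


aₙ = 4·30^n/n!
a_{n+1}/aₙ = 30^(n+1)/(n+1)! × n!/30^n  (constant 4 cancels)
= 30/(n+1)
L = lim(n→∞) 30/(n+1) = 0
L < 1 → series CONVERGES

Converges (ratio test: L = 0 < 1)


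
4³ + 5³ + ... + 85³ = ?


Σₖ₌4^85 k³ = [85·86/2]² − [3·4/2]²
= 13359025 − 36 = 13358989

Σk³ = 13358989


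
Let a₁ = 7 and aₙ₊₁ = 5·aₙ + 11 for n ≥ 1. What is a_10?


Computing step by step:
a_1 = 7
a_2 = 46
a_3 = 241
a_4 = 1216
a_5 = 6091
a_6 = 30466
a_7 = 152341
a_8 = 761716
a_9 = 3808591
a_10 = 19042966


a_10 = 19042966


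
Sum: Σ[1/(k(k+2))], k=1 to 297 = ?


1/(k(k+2)) = (1/2)·(1/k - 1/(k+2)) (partial fractions)
Telescoping: Σ = (1/2)·(1 + 1/2 - 1/298 - 1/299) = 33264/44551

Sum = 33264/44551


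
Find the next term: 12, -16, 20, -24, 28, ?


Pattern: alternating sign, magnitude arithmetic (d=4)
Terms: 12, -16, 20, -24, 28
Next term = -32

Next term = -32


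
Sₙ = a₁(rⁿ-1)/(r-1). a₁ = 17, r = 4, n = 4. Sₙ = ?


Sₙ = 17×(4^4 - 1)/(4 - 1)
= 17×(256 - 1)/3
= 17×255/3
= 1445

S_4 = 1445


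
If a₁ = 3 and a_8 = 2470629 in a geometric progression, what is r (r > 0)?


r^(n-1) = aₙ/a₁
r^7 = 2470629/3 = 823543
r = 823543^(1/7)
= 7

r = 7


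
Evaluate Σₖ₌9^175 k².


Σₖ₌9^175 k² = Σₖ₌₁^175 k² − Σₖ₌₁^8 k²
= 175·176·351/6 − 8·9·17/6
= 1801800 − 204 = 1801596

Σk² = 1801596


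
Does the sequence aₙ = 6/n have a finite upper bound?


a₁ = 6, a₂ = 6/2, a₃ = 6/3, ...
0 < aₙ ≤ 6 for all n ≥ 1
Lower bound: 0, Upper bound: 6
The sequence IS bounded

Bounded (0 < aₙ ≤ 6)


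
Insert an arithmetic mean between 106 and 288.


AM = (106 + 288)/2 = 394/2 = 197

AM = 197


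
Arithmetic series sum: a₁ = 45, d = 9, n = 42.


aₙ = 45 + (42-1)×9 = 414
Sₙ = n(a₁+aₙ)/2 = 42×(45+414)/2
= 42×459/2 = 9639

S_42 = 9639


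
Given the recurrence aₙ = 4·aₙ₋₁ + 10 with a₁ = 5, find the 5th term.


Computing step by step:
a_1 = 5
a_2 = 30
a_3 = 130
a_4 = 530
a_5 = 2130


a_5 = 2130


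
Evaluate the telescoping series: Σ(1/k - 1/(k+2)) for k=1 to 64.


Telescoping with gap 2: two head and two tail terms survive.
= (1 + 1/2) - (1/65 + 1/66)
= 3/2 - 1/65 - 1/66 = 3152/2145

Sum = 3152/2145


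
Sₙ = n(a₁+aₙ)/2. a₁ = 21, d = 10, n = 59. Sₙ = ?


aₙ = 21 + (59-1)×10 = 601
Sₙ = n(a₁+aₙ)/2 = 59×(21+601)/2
= 59×622/2 = 18349

S_59 = 18349


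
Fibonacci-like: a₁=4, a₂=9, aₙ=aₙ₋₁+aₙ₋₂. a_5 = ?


Computing iteratively: 4, 9, 13, 22, 35
a_5 = 35

a_5 = 35


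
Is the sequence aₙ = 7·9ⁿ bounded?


aₙ = 7·9ⁿ → as n→∞, aₙ→∞ (since base 9 > 1)
No finite upper bound exists
The sequence is UNBOUNDED

Unbounded (aₙ → ∞ as n → ∞)


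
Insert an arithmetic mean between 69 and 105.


AM = (69 + 105)/2 = 174/2 = 87

AM = 87


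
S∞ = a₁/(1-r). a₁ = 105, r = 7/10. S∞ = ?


S∞ = a₁/(1-r) = 105/(1 - 7/10)
= 105/(3/10)
= 350

S∞ = 350


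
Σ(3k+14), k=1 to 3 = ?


Σ(3k+14) = 3·Σk + 14·n
= 3·6 + 14·3
= 18 + 42 = 60

Σ = 60


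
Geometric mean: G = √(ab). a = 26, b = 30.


GM = √(26×30) = √780 = 27.9285

GM = 27.9285


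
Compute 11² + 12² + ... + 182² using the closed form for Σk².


Σₖ₌11^182 k² = Σₖ₌₁^182 k² − Σₖ₌₁^10 k²
= 182·183·365/6 − 10·11·21/6
= 2026115 − 385 = 2025730

Σk² = 2025730


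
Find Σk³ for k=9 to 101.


Σₖ₌9^101 k³ = [101·102/2]² − [8·9/2]²
= 26532801 − 1296 = 26531505

Σk³ = 26531505


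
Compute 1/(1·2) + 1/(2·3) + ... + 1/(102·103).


1/(k(k+1)) = 1/k - 1/(k+1) (partial fractions)
Telescoping: Σ = 1 - 1/103 = 102/103

Sum = 102/103


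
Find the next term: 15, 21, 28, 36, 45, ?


Pattern: triangular numbers: n(n+1)/2
Terms: 15, 21, 28, 36, 45
Next term = 55

Next term = 55


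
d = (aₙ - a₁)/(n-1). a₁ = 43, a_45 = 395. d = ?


d = (aₙ - a₁)/(n-1)
= (395 - 43)/(45-1)
= 352/44 = 8

d = 8


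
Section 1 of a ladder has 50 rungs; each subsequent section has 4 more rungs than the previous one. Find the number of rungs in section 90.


aₙ = a₁ + (n-1)d
= 50 + (90-1)×4
= 50 + 356
= 406

a_90 = 406


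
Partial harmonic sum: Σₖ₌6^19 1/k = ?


Σₖ₌6^19 1/k = 1/6 + 1/7 + 1/8 + ... + 1/19
= 19622959/15519504
≈ 1.2644

Sum = 19622959/15519504 ≈ 1.2644


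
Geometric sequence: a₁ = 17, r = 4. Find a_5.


aₙ = a₁·r^(n-1)
= 17×4^4
= 17×256
= 4352

a_5 = 4352


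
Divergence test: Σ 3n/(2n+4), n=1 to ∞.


lim(n→∞) 3n/(2n+4) = 3/2 = 3/2  (divide numerator and denominator by n)
lim aₙ = 3/2 ≠ 0 → series DIVERGES

Diverges (lim aₙ = 3/2 ≠ 0)


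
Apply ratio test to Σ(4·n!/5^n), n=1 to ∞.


aₙ = 4·n!/5^n
a_{n+1}/aₙ = (n+1)!/5^(n+1) × 5^n/n!  (constant 4 cancels)
= (n+1)/5
L = lim(n→∞) (n+1)/5 = ∞
L > 1 → series DIVERGES

Diverges (ratio test: L = ∞ > 1)


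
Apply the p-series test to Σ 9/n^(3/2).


p-series test: Σ c/n^p converges if p > 1, diverges if p ≤ 1 (constant c > 0 doesn't affect convergence).
p = 3/2
3/2 > 1 → CONVERGES

Converges (p = 3/2 > 1)


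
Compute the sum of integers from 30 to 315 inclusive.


Σₖ₌30^315 k = Σₖ₌₁^315 k − Σₖ₌₁^29 k
= 315·316/2 − 29·30/2
= 49770 − 435 = 49335

Σk = 49335


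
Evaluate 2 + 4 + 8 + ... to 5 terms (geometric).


Sₙ = 2×(2^5 - 1)/(2 - 1)
= 2×(32 - 1)/1
= 2×31/1
= 62

S_5 = 62


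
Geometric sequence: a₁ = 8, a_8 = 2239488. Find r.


r^(n-1) = aₙ/a₁
r^7 = 2239488/8 = 279936
r = 279936^(1/7)
= 6

r = 6


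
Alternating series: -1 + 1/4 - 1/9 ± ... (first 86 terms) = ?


S = -1 + 1/4 - 1/9 + 1/16 - 1/25 + 1/36 - 1/49 + 1/64 ± ...
= -0.8224
(Full series converges to -π²/12 ≈ -0.8225)

S_86 = -0.8224


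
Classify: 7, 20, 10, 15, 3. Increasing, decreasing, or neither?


Differences: 13, -10, 5, -12
Difference at position 1 is +13 (> 0) but position 2 is -10 (< 0) — sequence both rises and falls
→ NOT monotonic

Not monotonic


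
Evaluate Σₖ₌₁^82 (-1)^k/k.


S = -1 + 1/2 - 1/3 + 1/4 - 1/5 + 1/6 - 1/7 + 1/8 ± ...
= -0.6871
(Full series converges to -ln(2) ≈ -0.6931)

S_82 = -0.6871


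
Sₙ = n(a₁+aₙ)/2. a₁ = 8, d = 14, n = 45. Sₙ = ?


aₙ = 8 + (45-1)×14 = 624
Sₙ = n(a₁+aₙ)/2 = 45×(8+624)/2
= 45×632/2 = 14220

S_45 = 14220


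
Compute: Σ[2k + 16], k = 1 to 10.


Σ(2k+16) = 2·Σk + 16·n
= 2·55 + 16·10
= 110 + 160 = 270

Σ = 270


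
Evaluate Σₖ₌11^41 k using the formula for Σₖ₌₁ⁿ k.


Σₖ₌11^41 k = Σₖ₌₁^41 k − Σₖ₌₁^10 k
= 41·42/2 − 10·11/2
= 861 − 55 = 806

Σk = 806


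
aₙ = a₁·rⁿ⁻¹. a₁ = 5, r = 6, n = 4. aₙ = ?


aₙ = a₁·r^(n-1)
= 5×6^3
= 5×216
= 1080

a_4 = 1080


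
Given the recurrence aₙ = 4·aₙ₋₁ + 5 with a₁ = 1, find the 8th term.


Computing step by step:
a_1 = 1
a_2 = 9
a_3 = 41
a_4 = 169
a_5 = 681
a_6 = 2729
a_7 = 10921
a_8 = 43689


a_8 = 43689


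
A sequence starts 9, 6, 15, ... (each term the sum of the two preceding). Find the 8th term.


Computing iteratively: 9, 6, 15, 21, 36, 57, 93, 150
a_8 = 150

a_8 = 150


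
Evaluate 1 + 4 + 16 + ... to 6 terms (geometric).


Sₙ = 1×(4^6 - 1)/(4 - 1)
= 1×(4096 - 1)/3
= 1×4095/3
= 1365

S_6 = 1365


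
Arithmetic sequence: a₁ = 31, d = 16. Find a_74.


aₙ = a₁ + (n-1)d
= 31 + (74-1)×16
= 31 + 1168
= 1199

a_74 = 1199


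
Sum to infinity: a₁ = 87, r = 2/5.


S∞ = a₁/(1-r) = 87/(1 - 2/5)
= 87/(3/5)
= 145

S∞ = 145


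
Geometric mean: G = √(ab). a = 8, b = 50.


GM = √(8×50) = √400 = 20

GM = 20


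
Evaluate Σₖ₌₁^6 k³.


n(n+1)/2 = 6×7/2 = 21
Σk³ = 21² = 441

Σk³ = 441


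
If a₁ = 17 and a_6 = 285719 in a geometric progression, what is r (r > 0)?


r^(n-1) = aₙ/a₁
r^5 = 285719/17 = 16807
r = 16807^(1/5)
= 7

r = 7


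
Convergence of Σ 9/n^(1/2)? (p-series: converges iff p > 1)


p-series test: Σ c/n^p converges if p > 1, diverges if p ≤ 1 (constant c > 0 doesn't affect convergence).
p = 1/2
1/2 ≤ 1 → DIVERGES

Diverges (p = 1/2 ≤ 1)


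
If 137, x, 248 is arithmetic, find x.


AM = (137 + 248)/2 = 385/2 = 192.5

AM = 192.5


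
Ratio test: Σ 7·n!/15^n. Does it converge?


aₙ = 7·n!/15^n
a_{n+1}/aₙ = (n+1)!/15^(n+1) × 15^n/n!  (constant 7 cancels)
= (n+1)/15
L = lim(n→∞) (n+1)/15 = ∞
L > 1 → series DIVERGES

Diverges (ratio test: L = ∞ > 1)


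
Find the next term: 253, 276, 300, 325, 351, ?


Pattern: triangular numbers: n(n+1)/2
Terms: 253, 276, 300, 325, 351
Next term = 378

Next term = 378


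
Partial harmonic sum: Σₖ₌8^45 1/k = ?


Σₖ₌8^45 1/k = 1/8 + 1/9 + 1/10 + ... + 1/45
= 16974954787474829269/9419588158802421600
≈ 1.8021

Sum = 16974954787474829269/9419588158802421600 ≈ 1.8021


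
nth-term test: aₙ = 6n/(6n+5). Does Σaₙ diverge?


lim(n→∞) 6n/(6n+5) = 6/6 = 1  (divide numerator and denominator by n)
lim aₙ = 1 ≠ 0 → series DIVERGES

Diverges (lim aₙ = 1 ≠ 0)


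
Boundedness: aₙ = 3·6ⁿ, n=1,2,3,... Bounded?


aₙ = 3·6ⁿ → as n→∞, aₙ→∞ (since base 6 > 1)
No finite upper bound exists
The sequence is UNBOUNDED

Unbounded (aₙ → ∞ as n → ∞)


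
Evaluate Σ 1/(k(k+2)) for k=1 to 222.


1/(k(k+2)) = (1/2)·(1/k - 1/(k+2)) (partial fractions)
Telescoping: Σ = (1/2)·(1 + 1/2 - 1/223 - 1/224) = 74481/99904

Sum = 74481/99904


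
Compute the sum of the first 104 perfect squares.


n = 104
n(n+1)(2n+1)/6 = 104×105×209/6
= 2282280/6 = 380380

Σk² = 380380


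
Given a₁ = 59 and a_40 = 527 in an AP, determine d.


d = (aₙ - a₁)/(n-1)
= (527 - 59)/(40-1)
= 468/39 = 12

d = 12


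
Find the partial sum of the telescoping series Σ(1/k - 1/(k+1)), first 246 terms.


Telescoping: adjacent terms cancel.
= 1/1 - 1/247
= 1 - 1/247 = 246/247

Sum = 246/247


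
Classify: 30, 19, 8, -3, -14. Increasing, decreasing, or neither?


Differences: -11, -11, -11, -11
All differences < 0 → strictly DECREASING

Monotonically decreasing


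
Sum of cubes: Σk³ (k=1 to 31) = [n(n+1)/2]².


n(n+1)/2 = 31×32/2 = 496
Σk³ = 496² = 246016

Σk³ = 246016


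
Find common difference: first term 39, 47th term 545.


d = (aₙ - a₁)/(n-1)
= (545 - 39)/(47-1)
= 506/46 = 11

d = 11


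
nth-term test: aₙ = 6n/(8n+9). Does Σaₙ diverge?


lim(n→∞) 6n/(8n+9) = 6/8 = 3/4  (divide numerator and denominator by n)
lim aₙ = 3/4 ≠ 0 → series DIVERGES

Diverges (lim aₙ = 3/4 ≠ 0)


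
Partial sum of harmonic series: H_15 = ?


H_15 = 1/1 + 1/2 + 1/3 + ... + 1/15
= 1195757/360360
≈ 3.3182

H_15 = 1195757/360360 ≈ 3.3182


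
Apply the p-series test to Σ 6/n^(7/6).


p-series test: Σ c/n^p converges if p > 1, diverges if p ≤ 1 (constant c > 0 doesn't affect convergence).
p = 7/6
7/6 > 1 → CONVERGES

Converges (p = 7/6 > 1)


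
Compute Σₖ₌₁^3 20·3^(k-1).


Sₙ = 20×(3^3 - 1)/(3 - 1)
= 20×(27 - 1)/2
= 20×26/2
= 260

S_3 = 260


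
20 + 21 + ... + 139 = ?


Σₖ₌20^139 k = Σₖ₌₁^139 k − Σₖ₌₁^19 k
= 139·140/2 − 19·20/2
= 9730 − 190 = 9540

Σk = 9540


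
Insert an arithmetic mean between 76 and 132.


AM = (76 + 132)/2 = 208/2 = 104

AM = 104


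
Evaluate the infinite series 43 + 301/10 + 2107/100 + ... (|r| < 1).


S∞ = a₁/(1-r) = 43/(1 - 7/10)
= 43/(3/10)
= 430/3

S∞ = 430/3


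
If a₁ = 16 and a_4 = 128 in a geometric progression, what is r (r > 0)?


r^(n-1) = aₙ/a₁
r^3 = 128/16 = 8
r = 8^(1/3)
= 2

r = 2


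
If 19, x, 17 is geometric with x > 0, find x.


GM = √(19×17) = √323 = 17.9722

GM = 17.9722


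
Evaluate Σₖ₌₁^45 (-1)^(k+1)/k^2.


S = 1 - 1/4 + 1/9 - 1/16 + 1/25 - 1/36 + 1/49 - 1/64 ± ...
= 0.8227
(Full series converges to +π²/12 ≈ +0.8225)

S_45 = 0.8227


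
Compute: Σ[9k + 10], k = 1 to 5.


Σ(9k+10) = 9·Σk + 10·n
= 9·15 + 10·5
= 135 + 50 = 185

Σ = 185


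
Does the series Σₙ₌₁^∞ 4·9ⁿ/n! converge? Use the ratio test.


aₙ = 4·9^n/n!
a_{n+1}/aₙ = 9^(n+1)/(n+1)! × n!/9^n  (constant 4 cancels)
= 9/(n+1)
L = lim(n→∞) 9/(n+1) = 0
L < 1 → series CONVERGES

Converges (ratio test: L = 0 < 1)


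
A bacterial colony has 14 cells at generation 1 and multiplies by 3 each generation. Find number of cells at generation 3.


aₙ = a₁·r^(n-1)
= 14×3^2
= 14×9
= 126

a_3 = 126


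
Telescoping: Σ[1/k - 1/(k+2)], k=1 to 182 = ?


Telescoping with gap 2: two head and two tail terms survive.
= (1 + 1/2) - (1/183 + 1/184)
= 3/2 - 1/183 - 1/184 = 50141/33672

Sum = 50141/33672


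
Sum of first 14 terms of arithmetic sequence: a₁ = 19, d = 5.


aₙ = 19 + (14-1)×5 = 84
Sₙ = n(a₁+aₙ)/2 = 14×(19+84)/2
= 14×103/2 = 721

S_14 = 721


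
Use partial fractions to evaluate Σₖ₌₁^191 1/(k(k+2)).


1/(k(k+2)) = (1/2)·(1/k - 1/(k+2)) (partial fractions)
Telescoping: Σ = (1/2)·(1 + 1/2 - 1/192 - 1/193) = 55199/74112

Sum = 55199/74112


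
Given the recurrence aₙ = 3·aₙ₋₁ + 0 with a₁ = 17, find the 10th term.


Computing step by step:
a_1 = 17
a_2 = 51
a_3 = 153
a_4 = 459
a_5 = 1377
a_6 = 4131
a_7 = 12393
a_8 = 37179
a_9 = 111537
a_10 = 334611


a_10 = 334611


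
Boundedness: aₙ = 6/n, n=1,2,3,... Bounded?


a₁ = 6, a₂ = 6/2, a₃ = 6/3, ...
0 < aₙ ≤ 6 for all n ≥ 1
Lower bound: 0, Upper bound: 6
The sequence IS bounded

Bounded (0 < aₙ ≤ 6)


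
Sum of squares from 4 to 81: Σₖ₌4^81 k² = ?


Σₖ₌4^81 k² = Σₖ₌₁^81 k² − Σₖ₌₁^3 k²
= 81·82·163/6 − 3·4·7/6
= 180441 − 14 = 180427

Σk² = 180427


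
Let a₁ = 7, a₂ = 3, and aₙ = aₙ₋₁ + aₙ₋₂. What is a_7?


Computing iteratively: 7, 3, 10, 13, 23, 36, 59
a_7 = 59

a_7 = 59


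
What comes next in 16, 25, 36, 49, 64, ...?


Pattern: perfect squares: n²
Terms: 16, 25, 36, 49, 64
Next term = 81

Next term = 81


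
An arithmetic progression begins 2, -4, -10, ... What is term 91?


aₙ = a₁ + (n-1)d
= 2 + (91-1)×-6
= 2 - 540
= -538

a_91 = -538


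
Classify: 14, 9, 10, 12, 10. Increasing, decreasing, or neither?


Differences: -5, 1, 2, -2
Difference at position 2 is +1 (> 0) but position 1 is -5 (< 0) — sequence both rises and falls
→ NOT monotonic

Not monotonic


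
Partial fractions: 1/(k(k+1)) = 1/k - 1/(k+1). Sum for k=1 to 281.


1/(k(k+1)) = 1/k - 1/(k+1) (partial fractions)
Telescoping: Σ = 1 - 1/282 = 281/282

Sum = 281/282


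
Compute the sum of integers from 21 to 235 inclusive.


Σₖ₌21^235 k = Σₖ₌₁^235 k − Σₖ₌₁^20 k
= 235·236/2 − 20·21/2
= 27730 − 210 = 27520

Σk = 27520


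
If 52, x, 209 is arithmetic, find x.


AM = (52 + 209)/2 = 261/2 = 130.5

AM = 130.5


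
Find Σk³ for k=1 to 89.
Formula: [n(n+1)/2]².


n(n+1)/2 = 89×90/2 = 4005
Σk³ = 4005² = 16040025

Σk³ = 16040025


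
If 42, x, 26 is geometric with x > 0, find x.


GM = √(42×26) = √1092 = 33.0454

GM = 33.0454


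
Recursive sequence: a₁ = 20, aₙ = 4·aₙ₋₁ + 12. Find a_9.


Computing step by step:
a_1 = 20
a_2 = 92
a_3 = 380
a_4 = 1532
a_5 = 6140
a_6 = 24572
a_7 = 98300
a_8 = 393212
a_9 = 1572860


a_9 = 1572860


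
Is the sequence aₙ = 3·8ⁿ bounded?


aₙ = 3·8ⁿ → as n→∞, aₙ→∞ (since base 8 > 1)
No finite upper bound exists
The sequence is UNBOUNDED

Unbounded (aₙ → ∞ as n → ∞)


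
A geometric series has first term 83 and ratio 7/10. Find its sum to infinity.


S∞ = a₁/(1-r) = 83/(1 - 7/10)
= 83/(3/10)
= 830/3

S∞ = 830/3


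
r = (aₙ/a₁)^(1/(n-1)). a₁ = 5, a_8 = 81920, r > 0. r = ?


r^(n-1) = aₙ/a₁
r^7 = 81920/5 = 16384
r = 16384^(1/7)
= 4

r = 4


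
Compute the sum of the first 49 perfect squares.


n = 49
n(n+1)(2n+1)/6 = 49×50×99/6
= 242550/6 = 40425

Σk² = 40425


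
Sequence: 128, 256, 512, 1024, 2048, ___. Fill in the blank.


Pattern: powers of 2: 2ⁿ
Terms: 128, 256, 512, 1024, 2048
Next term = 4096

Next term = 4096


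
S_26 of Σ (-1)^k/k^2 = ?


S = -1 + 1/4 - 1/9 + 1/16 - 1/25 + 1/36 - 1/49 + 1/64 ± ...
= -0.8218
(Full series converges to -π²/12 ≈ -0.8225)

S_26 = -0.8218


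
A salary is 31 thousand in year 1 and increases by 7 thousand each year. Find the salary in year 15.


aₙ = a₁ + (n-1)d
= 31 + (15-1)×7
= 31 + 98
= 129

a_15 = 129


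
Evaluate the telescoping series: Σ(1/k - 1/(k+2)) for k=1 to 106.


Telescoping with gap 2: two head and two tail terms survive.
= (1 + 1/2) - (1/107 + 1/108)
= 3/2 - 1/107 - 1/108 = 17119/11556

Sum = 17119/11556


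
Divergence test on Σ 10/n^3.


lim(n→∞) 10/n^3 = 0
lim aₙ = 0 → nth-term test is INCONCLUSIVE
(Need other tests; this is actually a convergent p-series with p=3 > 1)

Inconclusive (lim aₙ = 0; need another test)


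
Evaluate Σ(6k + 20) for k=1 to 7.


Σ(6k+20) = 6·Σk + 20·n
= 6·28 + 20·7
= 168 + 140 = 308

Σ = 308


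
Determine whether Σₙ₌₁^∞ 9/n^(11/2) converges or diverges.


p-series test: Σ c/n^p converges if p > 1, diverges if p ≤ 1 (constant c > 0 doesn't affect convergence).
p = 11/2
11/2 > 1 → CONVERGES

Converges (p = 11/2 > 1)


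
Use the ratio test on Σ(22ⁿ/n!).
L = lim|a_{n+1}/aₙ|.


aₙ = 22^n/n!
a_{n+1}/aₙ = 22^(n+1)/(n+1)! × n!/22^n
= 22/(n+1)
L = lim(n→∞) 22/(n+1) = 0
L < 1 → series CONVERGES

Converges (ratio test: L = 0 < 1)


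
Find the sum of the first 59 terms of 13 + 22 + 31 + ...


aₙ = 13 + (59-1)×9 = 535
Sₙ = n(a₁+aₙ)/2 = 59×(13+535)/2
= 59×548/2 = 16166

S_59 = 16166


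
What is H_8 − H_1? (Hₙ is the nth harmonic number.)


Σₖ₌2^8 1/k = 1/2 + 1/3 + 1/4 + 1/5 + 1/6 + 1/7 + 1/8
= 481/280
≈ 1.7179

Sum = 481/280 ≈ 1.7179


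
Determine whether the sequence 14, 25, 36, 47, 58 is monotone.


Differences: 11, 11, 11, 11
All differences > 0 → strictly INCREASING

Monotonically increasing


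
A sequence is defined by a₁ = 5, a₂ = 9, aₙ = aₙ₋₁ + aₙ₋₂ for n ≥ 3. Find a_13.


Computing iteratively: 5, 9, 14, 23, 37, 60, 97, 157, 254, 411, 665, 1076, ...
a_13 = 1741

a_13 = 1741


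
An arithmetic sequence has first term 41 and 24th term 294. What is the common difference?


d = (aₙ - a₁)/(n-1)
= (294 - 41)/(24-1)
= 253/23 = 11

d = 11


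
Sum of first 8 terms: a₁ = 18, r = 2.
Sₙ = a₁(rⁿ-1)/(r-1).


Sₙ = 18×(2^8 - 1)/(2 - 1)
= 18×(256 - 1)/1
= 18×255/1
= 4590

S_8 = 4590


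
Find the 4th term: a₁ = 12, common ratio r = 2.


aₙ = a₁·r^(n-1)
= 12×2^3
= 12×8
= 96

a_4 = 96


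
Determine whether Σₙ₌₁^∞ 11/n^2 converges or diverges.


p-series test: Σ c/n^p converges if p > 1, diverges if p ≤ 1 (constant c > 0 doesn't affect convergence).
p = 2
2 > 1 → CONVERGES

Converges (p = 2 > 1)


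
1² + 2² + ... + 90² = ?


n = 90
n(n+1)(2n+1)/6 = 90×91×181/6
= 1482390/6 = 247065

Σk² = 247065


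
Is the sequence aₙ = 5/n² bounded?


a₁ = 5, a₂ = 5/4, a₃ = 5/9, ...
0 < aₙ ≤ 5 for all n ≥ 1
The sequence IS bounded

Bounded (0 < aₙ ≤ 5)


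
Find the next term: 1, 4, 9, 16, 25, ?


Pattern: perfect squares: n²
Terms: 1, 4, 9, 16, 25
Next term = 36

Next term = 36


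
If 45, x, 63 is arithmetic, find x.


AM = (45 + 63)/2 = 108/2 = 54

AM = 54


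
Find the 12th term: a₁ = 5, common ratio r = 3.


aₙ = a₁·r^(n-1)
= 5×3^11
= 5×177147
= 885735

a_12 = 885735


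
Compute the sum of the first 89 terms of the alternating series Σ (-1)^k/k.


S = -1 + 1/2 - 1/3 + 1/4 - 1/5 + 1/6 - 1/7 + 1/8 ± ...
= -0.6987
(Full series converges to -ln(2) ≈ -0.6931)

S_89 = -0.6987


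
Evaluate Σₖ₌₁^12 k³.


n(n+1)/2 = 12×13/2 = 78
Σk³ = 78² = 6084

Σk³ = 6084


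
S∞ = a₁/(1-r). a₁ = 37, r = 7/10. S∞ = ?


S∞ = a₁/(1-r) = 37/(1 - 7/10)
= 37/(3/10)
= 370/3

S∞ = 370/3


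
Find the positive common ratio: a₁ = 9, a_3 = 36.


r^(n-1) = aₙ/a₁
r^2 = 36/9 = 4
r = 4^(1/2)
= ±2; taking r > 0 gives r = 2

r = 2


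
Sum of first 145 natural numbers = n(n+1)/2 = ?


n(n+1)/2 = 145×146/2 = 21170/2 = 10585

Σk = 10585


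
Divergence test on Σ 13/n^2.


lim(n→∞) 13/n^2 = 0
lim aₙ = 0 → nth-term test is INCONCLUSIVE
(Need other tests; this is actually a convergent p-series with p=2 > 1)

Inconclusive (lim aₙ = 0; need another test)


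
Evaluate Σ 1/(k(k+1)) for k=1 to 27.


1/(k(k+1)) = 1/k - 1/(k+1) (partial fractions)
Telescoping: Σ = 1 - 1/28 = 27/28

Sum = 27/28


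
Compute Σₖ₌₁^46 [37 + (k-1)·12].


aₙ = 37 + (46-1)×12 = 577
Sₙ = n(a₁+aₙ)/2 = 46×(37+577)/2
= 46×614/2 = 14122

S_46 = 14122


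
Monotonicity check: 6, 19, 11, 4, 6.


Differences: 13, -8, -7, 2
Difference at position 1 is +13 (> 0) but position 2 is -8 (< 0) — sequence both rises and falls
→ NOT monotonic

Not monotonic


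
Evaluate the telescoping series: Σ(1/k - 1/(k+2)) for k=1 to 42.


Telescoping with gap 2: two head and two tail terms survive.
= (1 + 1/2) - (1/43 + 1/44)
= 3/2 - 1/43 - 1/44 = 2751/1892

Sum = 2751/1892


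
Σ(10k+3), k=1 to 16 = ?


Σ(10k+3) = 10·Σk + 3·n
= 10·136 + 3·16
= 1360 + 48 = 1408

Σ = 1408


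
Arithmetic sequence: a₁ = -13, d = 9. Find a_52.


aₙ = a₁ + (n-1)d
= -13 + (52-1)×9
= -13 + 459
= 446

a_52 = 446


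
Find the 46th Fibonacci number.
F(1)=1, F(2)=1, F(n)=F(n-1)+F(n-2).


Fibonacci sequence: 1, 1, 2, 3, 5, 8, 13, 21, 34, 55, 89, ...
F(46) = 1836311903

F(46) = 1836311903


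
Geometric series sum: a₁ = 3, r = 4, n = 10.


Sₙ = 3×(4^10 - 1)/(4 - 1)
= 3×(1048576 - 1)/3
= 3×1048575/3
= 1048575

S_10 = 1048575


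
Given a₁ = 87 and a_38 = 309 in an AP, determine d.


d = (aₙ - a₁)/(n-1)
= (309 - 87)/(38-1)
= 222/37 = 6

d = 6


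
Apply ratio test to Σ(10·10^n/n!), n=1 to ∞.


aₙ = 10·10^n/n!
a_{n+1}/aₙ = 10^(n+1)/(n+1)! × n!/10^n  (constant 10 cancels)
= 10/(n+1)
L = lim(n→∞) 10/(n+1) = 0
L < 1 → series CONVERGES

Converges (ratio test: L = 0 < 1)


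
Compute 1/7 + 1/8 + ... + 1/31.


Σₖ₌7^31 1/k = 1/7 + 1/8 + 1/9 + ... + 1/31
= 113879905002697/72201776446800
≈ 1.5772

Sum = 113879905002697/72201776446800 ≈ 1.5772


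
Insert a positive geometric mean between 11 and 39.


GM = √(11×39) = √429 = 20.7123

GM = 20.7123


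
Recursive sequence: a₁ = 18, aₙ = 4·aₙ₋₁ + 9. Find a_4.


Computing step by step:
a_1 = 18
a_2 = 81
a_3 = 333
a_4 = 1341


a_4 = 1341


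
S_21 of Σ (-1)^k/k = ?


S = -1 + 1/2 - 1/3 + 1/4 - 1/5 + 1/6 - 1/7 + 1/8 ± ...
= -0.7164
(Full series converges to -ln(2) ≈ -0.6931)

S_21 = -0.7164


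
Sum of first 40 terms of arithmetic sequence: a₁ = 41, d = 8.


aₙ = 41 + (40-1)×8 = 353
Sₙ = n(a₁+aₙ)/2 = 40×(41+353)/2
= 40×394/2 = 7880

S_40 = 7880


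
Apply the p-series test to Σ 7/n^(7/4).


p-series test: Σ c/n^p converges if p > 1, diverges if p ≤ 1 (constant c > 0 doesn't affect convergence).
p = 7/4
7/4 > 1 → CONVERGES

Converges (p = 7/4 > 1)


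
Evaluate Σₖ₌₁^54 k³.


n(n+1)/2 = 54×55/2 = 1485
Σk³ = 1485² = 2205225

Σk³ = 2205225


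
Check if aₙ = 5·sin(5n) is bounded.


For all n, -1 ≤ sin(5n) ≤ 1, so -5 ≤ 5·sin(5n) ≤ 5
Lower bound: -5, Upper bound: 5
The sequence IS bounded

Bounded (-5 ≤ aₙ ≤ 5)


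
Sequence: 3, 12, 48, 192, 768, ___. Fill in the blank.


Pattern: geometric (r=4)
Terms: 3, 12, 48, 192, 768
Next term = 3072

Next term = 3072


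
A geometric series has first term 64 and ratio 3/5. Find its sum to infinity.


S∞ = a₁/(1-r) = 64/(1 - 3/5)
= 64/(2/5)
= 160

S∞ = 160


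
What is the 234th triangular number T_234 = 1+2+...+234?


n(n+1)/2 = 234×235/2 = 54990/2 = 27495

Σk = 27495


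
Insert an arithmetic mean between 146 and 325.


AM = (146 + 325)/2 = 471/2 = 235.5

AM = 235.5


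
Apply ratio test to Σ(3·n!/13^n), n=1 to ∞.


aₙ = 3·n!/13^n
a_{n+1}/aₙ = (n+1)!/13^(n+1) × 13^n/n!  (constant 3 cancels)
= (n+1)/13
L = lim(n→∞) (n+1)/13 = ∞
L > 1 → series DIVERGES

Diverges (ratio test: L = ∞ > 1)


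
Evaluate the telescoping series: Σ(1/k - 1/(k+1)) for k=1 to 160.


Telescoping: adjacent terms cancel.
= 1/1 - 1/161
= 1 - 1/161 = 160/161

Sum = 160/161


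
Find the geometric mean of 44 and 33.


GM = √(44×33) = √1452 = 38.1051

GM = 38.1051


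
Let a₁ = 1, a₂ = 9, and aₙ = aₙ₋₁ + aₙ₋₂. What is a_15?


Computing iteratively: 1, 9, 10, 19, 29, 48, 77, 125, 202, 327, 529, 856, ...
a_15 = 3626

a_15 = 3626


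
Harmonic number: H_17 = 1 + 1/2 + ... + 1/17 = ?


H_17 = 1/1 + 1/2 + 1/3 + ... + 1/17
= 42142223/12252240
≈ 3.4396

H_17 = 42142223/12252240 ≈ 3.4396


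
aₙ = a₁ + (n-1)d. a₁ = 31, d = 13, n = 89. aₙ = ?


aₙ = a₁ + (n-1)d
= 31 + (89-1)×13
= 31 + 1144
= 1175

a_89 = 1175


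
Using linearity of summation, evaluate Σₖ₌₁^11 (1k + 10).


Σ(1k+10) = 1·Σk + 10·n
= 1·66 + 10·11
= 66 + 110 = 176

Σ = 176


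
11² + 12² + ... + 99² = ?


Σₖ₌11^99 k² = Σₖ₌₁^99 k² − Σₖ₌₁^10 k²
= 99·100·199/6 − 10·11·21/6
= 328350 − 385 = 327965

Σk² = 327965


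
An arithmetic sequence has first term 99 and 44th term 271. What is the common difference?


d = (aₙ - a₁)/(n-1)
= (271 - 99)/(44-1)
= 172/43 = 4

d = 4


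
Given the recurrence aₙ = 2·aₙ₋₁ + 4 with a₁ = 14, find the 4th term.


Computing step by step:
a_1 = 14
a_2 = 32
a_3 = 68
a_4 = 140


a_4 = 140


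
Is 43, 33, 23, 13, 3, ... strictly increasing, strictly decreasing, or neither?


Differences: -10, -10, -10, -10
All differences < 0 → strictly DECREASING

Monotonically decreasing


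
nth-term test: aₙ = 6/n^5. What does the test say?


lim(n→∞) 6/n^5 = 0
lim aₙ = 0 → nth-term test is INCONCLUSIVE
(Need other tests; this is actually a convergent p-series with p=5 > 1)

Inconclusive (lim aₙ = 0; need another test)


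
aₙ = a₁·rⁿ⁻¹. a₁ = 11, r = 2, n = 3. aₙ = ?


aₙ = a₁·r^(n-1)
= 11×2^2
= 11×4
= 44

a_3 = 44


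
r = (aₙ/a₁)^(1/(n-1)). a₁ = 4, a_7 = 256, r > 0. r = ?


r^(n-1) = aₙ/a₁
r^6 = 256/4 = 64
r = 64^(1/6)
= ±2; taking r > 0 gives r = 2

r = 2


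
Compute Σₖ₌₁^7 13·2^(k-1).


Sₙ = 13×(2^7 - 1)/(2 - 1)
= 13×(128 - 1)/1
= 13×127/1
= 1651

S_7 = 1651


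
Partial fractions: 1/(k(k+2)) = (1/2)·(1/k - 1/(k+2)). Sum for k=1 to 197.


1/(k(k+2)) = (1/2)·(1/k - 1/(k+2)) (partial fractions)
Telescoping: Σ = (1/2)·(1 + 1/2 - 1/198 - 1/199) = 29353/39402

Sum = 29353/39402


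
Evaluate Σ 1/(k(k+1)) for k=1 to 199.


1/(k(k+1)) = 1/k - 1/(k+1) (partial fractions)
Telescoping: Σ = 1 - 1/200 = 199/200

Sum = 199/200


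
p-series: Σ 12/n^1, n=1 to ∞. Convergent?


p-series test: Σ c/n^p converges if p > 1, diverges if p ≤ 1 (constant c > 0 doesn't affect convergence).
p = 1
1 ≤ 1 → DIVERGES

Diverges (p = 1 ≤ 1)


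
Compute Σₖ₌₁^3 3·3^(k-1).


Sₙ = 3×(3^3 - 1)/(3 - 1)
= 3×(27 - 1)/2
= 3×26/2
= 39

S_3 = 39


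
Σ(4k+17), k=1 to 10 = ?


Σ(4k+17) = 4·Σk + 17·n
= 4·55 + 17·10
= 220 + 170 = 390

Σ = 390


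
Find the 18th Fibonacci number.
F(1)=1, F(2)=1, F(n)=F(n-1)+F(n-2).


Fibonacci sequence: 1, 1, 2, 3, 5, 8, 13, 21, 34, 55, 89, ...
F(18) = 2584

F(18) = 2584


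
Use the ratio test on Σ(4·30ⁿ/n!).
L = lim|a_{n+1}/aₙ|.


aₙ = 4·30^n/n!
a_{n+1}/aₙ = 30^(n+1)/(n+1)! × n!/30^n  (constant 4 cancels)
= 30/(n+1)
L = lim(n→∞) 30/(n+1) = 0
L < 1 → series CONVERGES

Converges (ratio test: L = 0 < 1)


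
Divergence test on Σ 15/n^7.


lim(n→∞) 15/n^7 = 0
lim aₙ = 0 → nth-term test is INCONCLUSIVE
(Need other tests; this is actually a convergent p-series with p=7 > 1)

Inconclusive (lim aₙ = 0; need another test)


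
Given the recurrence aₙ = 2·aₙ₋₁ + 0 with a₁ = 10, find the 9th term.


Computing step by step:
a_1 = 10
a_2 = 20
a_3 = 40
a_4 = 80
a_5 = 160
a_6 = 320
a_7 = 640
a_8 = 1280
a_9 = 2560


a_9 = 2560


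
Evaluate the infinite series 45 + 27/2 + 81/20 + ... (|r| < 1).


S∞ = a₁/(1-r) = 45/(1 - 3/10)
= 45/(7/10)
= 450/7

S∞ = 450/7


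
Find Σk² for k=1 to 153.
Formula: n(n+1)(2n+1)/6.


n = 153
n(n+1)(2n+1)/6 = 153×154×307/6
= 7233534/6 = 1205589

Σk² = 1205589


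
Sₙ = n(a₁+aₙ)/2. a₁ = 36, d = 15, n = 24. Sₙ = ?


aₙ = 36 + (24-1)×15 = 381
Sₙ = n(a₁+aₙ)/2 = 24×(36+381)/2
= 24×417/2 = 5004

S_24 = 5004


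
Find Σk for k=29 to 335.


Σₖ₌29^335 k = Σₖ₌₁^335 k − Σₖ₌₁^28 k
= 335·336/2 − 28·29/2
= 56280 − 406 = 55874

Σk = 55874


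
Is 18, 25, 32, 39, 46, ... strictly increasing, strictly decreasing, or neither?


Differences: 7, 7, 7, 7
All differences > 0 → strictly INCREASING

Monotonically increasing


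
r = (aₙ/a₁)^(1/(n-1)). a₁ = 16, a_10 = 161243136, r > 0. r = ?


r^(n-1) = aₙ/a₁
r^9 = 161243136/16 = 10077696
r = 10077696^(1/9)
= 6

r = 6


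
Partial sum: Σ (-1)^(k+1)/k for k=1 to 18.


S = 1 - 1/2 + 1/3 - 1/4 + 1/5 - 1/6 + 1/7 - 1/8 ± ...
= 0.6661
(Full series converges to +ln(2) ≈ +0.6931)

S_18 = 0.6661


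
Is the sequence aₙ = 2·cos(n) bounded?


For all n, -1 ≤ cos(n) ≤ 1, so -2 ≤ 2·cos(n) ≤ 2
Lower bound: -2, Upper bound: 2
The sequence IS bounded

Bounded (-2 ≤ aₙ ≤ 2)


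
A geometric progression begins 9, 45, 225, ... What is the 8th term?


aₙ = a₁·r^(n-1)
= 9×5^7
= 9×78125
= 703125

a_8 = 703125


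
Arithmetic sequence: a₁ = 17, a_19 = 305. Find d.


d = (aₙ - a₁)/(n-1)
= (305 - 17)/(19-1)
= 288/18 = 16

d = 16


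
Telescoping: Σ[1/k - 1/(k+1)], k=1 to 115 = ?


Telescoping: adjacent terms cancel.
= 1/1 - 1/116
= 1 - 1/116 = 115/116

Sum = 115/116


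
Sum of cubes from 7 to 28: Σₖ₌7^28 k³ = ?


Σₖ₌7^28 k³ = [28·29/2]² − [6·7/2]²
= 164836 − 441 = 164395

Σk³ = 164395


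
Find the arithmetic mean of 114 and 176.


AM = (114 + 176)/2 = 290/2 = 145

AM = 145


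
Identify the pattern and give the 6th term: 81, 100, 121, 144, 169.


Pattern: perfect squares: n²
Terms: 81, 100, 121, 144, 169
Next term = 196

Next term = 196


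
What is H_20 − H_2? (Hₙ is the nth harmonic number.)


Σₖ₌3^20 1/k = 1/3 + 1/4 + 1/5 + ... + 1/20
= 32555879/15519504
≈ 2.0977

Sum = 32555879/15519504 ≈ 2.0977


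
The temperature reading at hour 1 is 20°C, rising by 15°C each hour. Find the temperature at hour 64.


aₙ = a₁ + (n-1)d
= 20 + (64-1)×15
= 20 + 945
= 965

a_64 = 965


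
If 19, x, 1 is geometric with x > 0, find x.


GM = √(19×1) = √19 = 4.3589

GM = 4.3589


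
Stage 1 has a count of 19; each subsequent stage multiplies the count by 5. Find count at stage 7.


aₙ = a₁·r^(n-1)
= 19×5^6
= 19×15625
= 296875

a_7 = 296875


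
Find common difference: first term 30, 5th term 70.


d = (aₙ - a₁)/(n-1)
= (70 - 30)/(5-1)
= 40/4 = 10

d = 10


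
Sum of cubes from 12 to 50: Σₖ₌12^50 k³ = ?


Σₖ₌12^50 k³ = [50·51/2]² − [11·12/2]²
= 1625625 − 4356 = 1621269

Σk³ = 1621269


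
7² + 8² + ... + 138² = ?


Σₖ₌7^138 k² = Σₖ₌₁^138 k² − Σₖ₌₁^6 k²
= 138·139·277/6 − 6·7·13/6
= 885569 − 91 = 885478

Σk² = 885478


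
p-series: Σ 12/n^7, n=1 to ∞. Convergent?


p-series test: Σ c/n^p converges if p > 1, diverges if p ≤ 1 (constant c > 0 doesn't affect convergence).
p = 7
7 > 1 → CONVERGES

Converges (p = 7 > 1)


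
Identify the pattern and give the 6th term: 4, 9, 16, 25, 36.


Pattern: perfect squares: n²
Terms: 4, 9, 16, 25, 36
Next term = 49

Next term = 49


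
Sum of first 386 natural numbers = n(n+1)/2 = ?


n(n+1)/2 = 386×387/2 = 149382/2 = 74691

Σk = 74691


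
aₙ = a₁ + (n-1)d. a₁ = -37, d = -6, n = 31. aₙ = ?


aₙ = a₁ + (n-1)d
= -37 + (31-1)×-6
= -37 - 180
= -217

a_31 = -217


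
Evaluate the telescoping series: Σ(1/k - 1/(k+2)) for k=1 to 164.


Telescoping with gap 2: two head and two tail terms survive.
= (1 + 1/2) - (1/165 + 1/166)
= 3/2 - 1/165 - 1/166 = 20377/13695

Sum = 20377/13695


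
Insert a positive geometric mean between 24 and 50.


GM = √(24×50) = √1200 = 34.641

GM = 34.641


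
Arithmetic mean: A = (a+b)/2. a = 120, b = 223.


AM = (120 + 223)/2 = 343/2 = 171.5

AM = 171.5


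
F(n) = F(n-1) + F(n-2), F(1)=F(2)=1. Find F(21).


Fibonacci sequence: 1, 1, 2, 3, 5, 8, 13, 21, 34, 55, 89, ...
F(21) = 10946

F(21) = 10946


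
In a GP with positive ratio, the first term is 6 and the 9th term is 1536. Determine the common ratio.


r^(n-1) = aₙ/a₁
r^8 = 1536/6 = 256
r = 256^(1/8)
= ±2; taking r > 0 gives r = 2

r = 2


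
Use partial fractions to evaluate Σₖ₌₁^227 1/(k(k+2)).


1/(k(k+2)) = (1/2)·(1/k - 1/(k+2)) (partial fractions)
Telescoping: Σ = (1/2)·(1 + 1/2 - 1/228 - 1/229) = 77861/104424

Sum = 77861/104424


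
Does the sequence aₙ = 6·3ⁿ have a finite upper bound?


aₙ = 6·3ⁿ → as n→∞, aₙ→∞ (since base 3 > 1)
No finite upper bound exists
The sequence is UNBOUNDED

Unbounded (aₙ → ∞ as n → ∞)


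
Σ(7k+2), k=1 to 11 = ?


Σ(7k+2) = 7·Σk + 2·n
= 7·66 + 2·11
= 462 + 22 = 484

Σ = 484


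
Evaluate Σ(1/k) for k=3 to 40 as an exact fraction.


Σₖ₌3^40 1/k = 1/3 + 1/4 + 1/5 + ... + 1/40
= 1349596818867013/485721041551200
≈ 2.7785

Sum = 1349596818867013/485721041551200 ≈ 2.7785


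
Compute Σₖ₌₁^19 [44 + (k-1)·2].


aₙ = 44 + (19-1)×2 = 80
Sₙ = n(a₁+aₙ)/2 = 19×(44+80)/2
= 19×124/2 = 1178

S_19 = 1178


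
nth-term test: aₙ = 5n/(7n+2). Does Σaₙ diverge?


lim(n→∞) 5n/(7n+2) = 5/7 = 5/7  (divide numerator and denominator by n)
lim aₙ = 5/7 ≠ 0 → series DIVERGES

Diverges (lim aₙ = 5/7 ≠ 0)


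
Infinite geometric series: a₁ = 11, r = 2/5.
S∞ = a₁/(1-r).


S∞ = a₁/(1-r) = 11/(1 - 2/5)
= 11/(3/5)
= 55/3

S∞ = 55/3


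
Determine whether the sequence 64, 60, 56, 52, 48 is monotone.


Differences: -4, -4, -4, -4
All differences < 0 → strictly DECREASING

Monotonically decreasing


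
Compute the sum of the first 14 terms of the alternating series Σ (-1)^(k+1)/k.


S = 1 - 1/2 + 1/3 - 1/4 + 1/5 - 1/6 + 1/7 - 1/8 ± ...
= 0.6587
(Full series converges to +ln(2) ≈ +0.6931)

S_14 = 0.6587


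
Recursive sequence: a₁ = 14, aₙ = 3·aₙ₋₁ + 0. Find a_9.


Computing step by step:
a_1 = 14
a_2 = 42
a_3 = 126
a_4 = 378
a_5 = 1134
a_6 = 3402
a_7 = 10206
a_8 = 30618
a_9 = 91854


a_9 = 91854
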